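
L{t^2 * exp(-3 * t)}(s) 2/(s + 3)^3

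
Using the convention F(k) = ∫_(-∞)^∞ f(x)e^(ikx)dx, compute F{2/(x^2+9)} 2 * pi * exp(-3 * Abs(k))/3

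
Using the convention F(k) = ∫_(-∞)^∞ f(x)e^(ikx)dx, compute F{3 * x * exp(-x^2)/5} 3 * I * sqrt(pi) * k * exp(-k^2/4)/10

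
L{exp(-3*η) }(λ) 1/(λ + 3) 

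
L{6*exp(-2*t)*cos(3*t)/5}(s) 6*(s + 2)/(5*((s + 2)^2 + 9))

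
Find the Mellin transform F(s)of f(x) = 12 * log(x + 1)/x -12 * pi * csc(pi * s)/(s - 1)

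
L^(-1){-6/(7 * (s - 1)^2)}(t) -6 * t * exp(t)/7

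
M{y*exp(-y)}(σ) gamma(σ + 1)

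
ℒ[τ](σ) σ^(-2)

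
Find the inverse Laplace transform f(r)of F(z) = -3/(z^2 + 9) -sin(3*r)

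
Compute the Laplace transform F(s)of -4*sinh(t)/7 -4/(7*s^2-7)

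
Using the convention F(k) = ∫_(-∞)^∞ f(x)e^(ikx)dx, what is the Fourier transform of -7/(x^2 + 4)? -7 * pi * exp(-2 * Abs(k))/2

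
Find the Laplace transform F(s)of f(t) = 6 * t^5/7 720/(7 * s^6)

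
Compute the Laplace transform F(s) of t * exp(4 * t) (s - 4) ^(-2) 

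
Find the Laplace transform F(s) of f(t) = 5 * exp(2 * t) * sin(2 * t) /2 5/((s - 2) ^2 + 4) 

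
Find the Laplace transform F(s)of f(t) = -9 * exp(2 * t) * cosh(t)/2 9 * (2 - s)/(2 * ((s - 2)^2 - 1))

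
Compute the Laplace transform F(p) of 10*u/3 10/(3*p^2) 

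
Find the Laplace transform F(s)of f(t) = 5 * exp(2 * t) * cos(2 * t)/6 5 * (s - 2)/(6 * ((s - 2)^2+4))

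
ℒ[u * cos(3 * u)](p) (p^2 - 9)/(p^2 + 9)^2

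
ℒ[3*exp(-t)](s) 3/(s+1)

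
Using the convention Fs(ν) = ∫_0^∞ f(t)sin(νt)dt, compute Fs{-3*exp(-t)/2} -3*ν/(2*ν^2+2)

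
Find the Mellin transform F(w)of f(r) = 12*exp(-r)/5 12*gamma(w)/5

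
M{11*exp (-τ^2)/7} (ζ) 11*gamma (ζ/2)/14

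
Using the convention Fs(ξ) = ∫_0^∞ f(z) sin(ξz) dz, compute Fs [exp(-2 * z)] ξ/(ξ^2 + 4) 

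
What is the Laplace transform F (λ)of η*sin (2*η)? 4*λ/ (λ^2 + 4)^2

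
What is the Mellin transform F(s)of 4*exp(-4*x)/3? 2^(2 - 2*s)*gamma(s)/3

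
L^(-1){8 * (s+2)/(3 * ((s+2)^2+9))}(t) 8 * exp(-2 * t) * cos(3 * t)/3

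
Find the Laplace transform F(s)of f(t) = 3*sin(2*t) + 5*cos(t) 5*s/(s^2 + 1) + 6/(s^2 + 4)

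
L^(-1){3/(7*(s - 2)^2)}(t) 3*t*exp(2*t)/7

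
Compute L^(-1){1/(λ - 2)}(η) exp(2 * η)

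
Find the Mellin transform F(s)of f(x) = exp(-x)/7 gamma(s)/7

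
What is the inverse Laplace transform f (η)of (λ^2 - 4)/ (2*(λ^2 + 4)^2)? η*cos (2*η)/2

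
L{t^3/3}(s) 2/s^4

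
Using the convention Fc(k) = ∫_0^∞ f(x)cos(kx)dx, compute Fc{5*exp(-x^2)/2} 5*sqrt(pi)*exp(-k^2/4)/4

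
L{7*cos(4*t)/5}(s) 7*s/(5*(s^2 + 16))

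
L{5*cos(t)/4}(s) 5*s/(4*(s^2 + 1))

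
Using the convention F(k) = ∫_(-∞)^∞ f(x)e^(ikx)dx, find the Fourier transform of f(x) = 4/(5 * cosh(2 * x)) 2 * pi/(5 * cosh(pi * k/4))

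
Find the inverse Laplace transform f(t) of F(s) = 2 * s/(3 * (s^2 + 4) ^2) t * sin(2 * t) /6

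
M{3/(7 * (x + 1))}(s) 3 * pi * csc(pi * s)/7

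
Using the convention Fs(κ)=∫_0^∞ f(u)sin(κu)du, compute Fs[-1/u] -pi/2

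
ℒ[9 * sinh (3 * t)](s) 27/ (s^2 - 9)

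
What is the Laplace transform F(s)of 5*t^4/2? 60/s^5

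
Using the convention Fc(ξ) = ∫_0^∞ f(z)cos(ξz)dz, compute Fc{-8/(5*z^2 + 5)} -4*pi*exp(-ξ)/5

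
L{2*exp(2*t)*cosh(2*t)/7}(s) 2*(s - 2)/(7*s*(s - 4))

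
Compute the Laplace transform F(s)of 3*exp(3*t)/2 3/(2*(s - 3))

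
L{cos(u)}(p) p/(p^2 + 1)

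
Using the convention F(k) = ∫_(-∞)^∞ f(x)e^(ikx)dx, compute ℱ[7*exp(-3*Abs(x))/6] 7/(k^2 + 9)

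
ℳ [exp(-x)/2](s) gamma(s)/2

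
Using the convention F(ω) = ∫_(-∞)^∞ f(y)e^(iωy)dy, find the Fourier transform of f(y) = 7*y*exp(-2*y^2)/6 7*sqrt(2)*I*sqrt(pi)*ω*exp(-ω^2/8)/48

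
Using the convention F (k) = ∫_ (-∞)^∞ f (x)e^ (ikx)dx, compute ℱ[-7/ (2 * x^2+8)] -7 * pi * exp (-2 * Abs (k))/4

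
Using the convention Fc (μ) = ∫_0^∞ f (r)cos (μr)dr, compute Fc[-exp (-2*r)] -2/ (μ^2 + 4)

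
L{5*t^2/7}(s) 10/(7*s^3)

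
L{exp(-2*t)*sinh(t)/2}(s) 1/(2*((s+2)^2 - 1))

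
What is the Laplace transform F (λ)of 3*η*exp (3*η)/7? 3/ (7*(λ - 3)^2)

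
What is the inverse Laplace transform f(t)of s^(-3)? t^2/2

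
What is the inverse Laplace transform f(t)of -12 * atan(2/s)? -12 * sin(2 * t)/t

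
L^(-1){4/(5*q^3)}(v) 2*v^2/5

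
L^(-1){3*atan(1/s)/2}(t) 3*sin(t)/(2*t)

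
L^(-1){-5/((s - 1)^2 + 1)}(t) -5*exp(t)*sin(t)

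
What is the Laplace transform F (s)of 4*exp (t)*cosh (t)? 4*(s - 1)/ (s*(s - 2))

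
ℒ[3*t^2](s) 6/s^3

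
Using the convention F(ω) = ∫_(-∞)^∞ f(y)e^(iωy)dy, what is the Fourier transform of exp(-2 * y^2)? sqrt(2) * sqrt(pi) * exp(-ω^2/8)/2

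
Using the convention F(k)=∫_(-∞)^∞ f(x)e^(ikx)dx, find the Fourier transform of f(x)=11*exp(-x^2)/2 11*sqrt(pi)*exp(-k^2/4)/2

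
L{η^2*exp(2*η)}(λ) 2/(λ - 2)^3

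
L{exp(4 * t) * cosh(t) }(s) (s - 4) /((s - 4) ^2-1) 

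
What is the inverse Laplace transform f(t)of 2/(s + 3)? 2 * exp(-3 * t)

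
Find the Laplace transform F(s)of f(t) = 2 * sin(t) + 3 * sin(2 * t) 6/(s^2 + 4) + 2/(s^2 + 1)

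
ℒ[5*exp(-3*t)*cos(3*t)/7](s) 5*(s + 3)/(7*((s + 3)^2 + 9))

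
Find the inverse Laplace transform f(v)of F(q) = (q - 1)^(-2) v * exp(v)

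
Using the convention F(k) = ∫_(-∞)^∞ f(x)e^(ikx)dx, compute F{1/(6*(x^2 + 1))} pi*exp(-Abs(k))/6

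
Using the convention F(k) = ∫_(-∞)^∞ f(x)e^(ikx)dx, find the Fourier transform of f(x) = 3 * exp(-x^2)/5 3 * sqrt(pi) * exp(-k^2/4)/5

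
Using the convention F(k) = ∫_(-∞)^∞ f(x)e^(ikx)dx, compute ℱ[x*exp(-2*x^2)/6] sqrt(2)*I*sqrt(pi)*k*exp(-k^2/8)/48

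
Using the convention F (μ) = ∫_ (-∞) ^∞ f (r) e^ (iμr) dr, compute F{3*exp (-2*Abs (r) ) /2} 6/ (μ^2+4) 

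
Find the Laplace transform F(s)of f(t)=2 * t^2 4/s^3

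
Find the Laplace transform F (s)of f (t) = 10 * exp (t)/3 10/ (3 * (s - 1))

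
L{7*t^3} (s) 42/s^4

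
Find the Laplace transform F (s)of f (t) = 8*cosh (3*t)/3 8*s/ (3*(s^2 - 9))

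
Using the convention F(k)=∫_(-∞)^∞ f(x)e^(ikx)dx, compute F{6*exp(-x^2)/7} 6*sqrt(pi)*exp(-k^2/4)/7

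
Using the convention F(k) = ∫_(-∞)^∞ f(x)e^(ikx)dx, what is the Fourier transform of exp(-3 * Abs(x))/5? 6/(5 * (k^2 + 9))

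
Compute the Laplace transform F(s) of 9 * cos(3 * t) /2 9 * s/(2 * (s^2+9) ) 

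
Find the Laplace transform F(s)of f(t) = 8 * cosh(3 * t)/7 8 * s/(7 * (s^2 - 9))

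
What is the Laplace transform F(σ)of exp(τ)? 1/(σ - 1)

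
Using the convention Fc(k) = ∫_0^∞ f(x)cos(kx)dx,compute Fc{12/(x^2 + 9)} 2*pi*exp(-3*k)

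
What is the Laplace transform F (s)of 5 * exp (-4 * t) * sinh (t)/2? 5/ (2 * ( (s + 4)^2 - 1))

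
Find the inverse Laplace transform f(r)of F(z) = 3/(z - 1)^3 3*r^2*exp(r)/2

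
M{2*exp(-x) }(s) 2*gamma(s) 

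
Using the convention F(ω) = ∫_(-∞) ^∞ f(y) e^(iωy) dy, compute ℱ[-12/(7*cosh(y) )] -12*pi/(7*cosh(pi*ω/2) ) 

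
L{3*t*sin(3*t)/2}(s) 9*s/(s^2 + 9)^2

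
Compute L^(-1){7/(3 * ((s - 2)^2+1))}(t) 7 * exp(2 * t) * sin(t)/3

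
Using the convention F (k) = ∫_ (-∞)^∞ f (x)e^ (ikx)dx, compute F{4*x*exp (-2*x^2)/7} sqrt (2)*I*sqrt (pi)*k*exp (-k^2/8)/14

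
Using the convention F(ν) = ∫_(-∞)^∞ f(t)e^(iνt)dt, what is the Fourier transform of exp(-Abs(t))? 2/(ν^2 + 1)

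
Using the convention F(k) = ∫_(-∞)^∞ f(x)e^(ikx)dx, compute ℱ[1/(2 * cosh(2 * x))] pi/(4 * cosh(pi * k/4))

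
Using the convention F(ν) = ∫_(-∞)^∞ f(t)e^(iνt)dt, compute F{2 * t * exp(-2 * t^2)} sqrt(2) * I * sqrt(pi) * ν * exp(-ν^2/8)/4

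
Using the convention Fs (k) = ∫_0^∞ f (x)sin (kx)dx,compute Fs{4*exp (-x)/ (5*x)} 4*atan (k)/5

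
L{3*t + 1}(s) 3/s^2 + 1/s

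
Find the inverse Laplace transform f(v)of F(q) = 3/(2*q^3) 3*v^2/4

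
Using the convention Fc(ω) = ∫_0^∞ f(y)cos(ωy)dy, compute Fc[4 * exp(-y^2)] 2 * sqrt(pi) * exp(-ω^2/4)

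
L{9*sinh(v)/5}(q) 9/(5*(q^2 - 1))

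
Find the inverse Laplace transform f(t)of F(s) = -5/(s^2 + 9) -5 * sin(3 * t)/3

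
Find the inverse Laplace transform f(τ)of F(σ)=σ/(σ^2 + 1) cos(τ)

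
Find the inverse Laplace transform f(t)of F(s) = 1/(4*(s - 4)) exp(4*t)/4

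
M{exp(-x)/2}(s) gamma(s)/2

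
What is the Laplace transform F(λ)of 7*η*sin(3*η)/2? 21*λ/(λ^2+9)^2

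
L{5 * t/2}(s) 5/(2 * s^2)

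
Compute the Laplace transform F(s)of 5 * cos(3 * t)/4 5 * s/(4 * (s^2 + 9))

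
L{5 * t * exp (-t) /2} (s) 5/ (2 * (s + 1) ^2) 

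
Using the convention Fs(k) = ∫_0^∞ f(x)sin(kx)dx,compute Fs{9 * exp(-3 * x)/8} 9 * k/(8 * (k^2 + 9))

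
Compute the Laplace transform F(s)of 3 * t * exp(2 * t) 3/(s - 2)^2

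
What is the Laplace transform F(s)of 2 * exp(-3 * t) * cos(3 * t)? 2 * (s + 3)/((s + 3)^2 + 9)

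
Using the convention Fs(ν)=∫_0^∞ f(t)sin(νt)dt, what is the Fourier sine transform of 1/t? pi/2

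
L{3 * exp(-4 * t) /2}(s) 3/(2 * (s + 4) ) 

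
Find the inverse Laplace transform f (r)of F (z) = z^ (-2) r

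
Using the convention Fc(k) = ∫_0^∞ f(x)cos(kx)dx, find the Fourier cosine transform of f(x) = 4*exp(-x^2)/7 2*sqrt(pi)*exp(-k^2/4)/7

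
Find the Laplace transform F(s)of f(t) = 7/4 7/(4*s)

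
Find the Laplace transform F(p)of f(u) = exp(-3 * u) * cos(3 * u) (p + 3)/((p + 3)^2 + 9)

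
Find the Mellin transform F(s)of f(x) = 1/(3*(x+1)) pi*csc(pi*s)/3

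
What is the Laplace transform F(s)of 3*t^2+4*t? 4/s^2+6/s^3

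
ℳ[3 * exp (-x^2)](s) 3 * gamma (s/2)/2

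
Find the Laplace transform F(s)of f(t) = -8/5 -8/(5*s)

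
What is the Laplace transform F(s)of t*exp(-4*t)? (s + 4)^(-2)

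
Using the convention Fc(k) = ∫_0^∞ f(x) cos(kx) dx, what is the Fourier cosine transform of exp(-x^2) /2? sqrt(pi) * exp(-k^2/4) /4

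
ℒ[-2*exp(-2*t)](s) -2/(s + 2)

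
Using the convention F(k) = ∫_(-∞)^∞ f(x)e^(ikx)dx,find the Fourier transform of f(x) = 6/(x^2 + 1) 6*pi*exp(-Abs(k))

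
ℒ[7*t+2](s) 7/s^2+2/s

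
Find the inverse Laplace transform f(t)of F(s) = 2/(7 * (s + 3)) 2 * exp(-3 * t)/7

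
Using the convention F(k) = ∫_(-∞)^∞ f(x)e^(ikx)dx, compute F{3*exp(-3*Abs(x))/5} 18/(5*(k^2 + 9))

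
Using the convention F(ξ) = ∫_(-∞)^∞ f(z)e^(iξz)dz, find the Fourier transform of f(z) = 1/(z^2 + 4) pi*exp(-2*Abs(ξ))/2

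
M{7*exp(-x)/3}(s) 7*gamma(s)/3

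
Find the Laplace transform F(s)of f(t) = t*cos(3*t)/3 (s^2 - 9)/(3*(s^2 + 9)^2)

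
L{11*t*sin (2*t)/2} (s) 22*s/ (s^2 + 4)^2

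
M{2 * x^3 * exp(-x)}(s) 2 * gamma(s + 3)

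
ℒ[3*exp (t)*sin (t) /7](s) 3/ (7*( (s - 1) ^2+1) ) 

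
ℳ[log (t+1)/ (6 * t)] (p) -pi * csc (pi * p)/ (6 * p - 6)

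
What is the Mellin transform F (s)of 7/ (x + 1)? 7*pi*csc (pi*s)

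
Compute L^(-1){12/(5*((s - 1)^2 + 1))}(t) 12*exp(t)*sin(t)/5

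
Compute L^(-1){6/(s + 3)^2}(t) 6*t*exp(-3*t)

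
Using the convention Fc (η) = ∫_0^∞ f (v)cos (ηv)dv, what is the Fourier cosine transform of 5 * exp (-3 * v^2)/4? 5 * sqrt (3) * sqrt (pi) * exp (-η^2/12)/24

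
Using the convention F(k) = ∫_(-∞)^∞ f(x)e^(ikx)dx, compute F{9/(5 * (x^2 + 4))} 9 * pi * exp(-2 * Abs(k))/10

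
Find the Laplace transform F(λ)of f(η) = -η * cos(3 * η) (9 - λ^2)/(λ^2 + 9)^2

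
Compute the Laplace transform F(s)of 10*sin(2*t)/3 20/(3*(s^2 + 4))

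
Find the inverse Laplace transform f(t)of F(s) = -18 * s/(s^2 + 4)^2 -9 * t * sin(2 * t)/2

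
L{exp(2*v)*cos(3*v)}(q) (q - 2)/((q - 2)^2+9)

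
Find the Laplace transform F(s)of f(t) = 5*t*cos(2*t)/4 5*(s^2 - 4)/(4*(s^2 + 4)^2)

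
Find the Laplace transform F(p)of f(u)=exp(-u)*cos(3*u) (p + 1)/((p + 1)^2 + 9)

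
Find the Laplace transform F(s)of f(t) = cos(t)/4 s/(4*(s^2 + 1))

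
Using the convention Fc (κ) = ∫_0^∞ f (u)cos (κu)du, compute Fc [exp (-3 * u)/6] 1/ (2 * (κ^2+9))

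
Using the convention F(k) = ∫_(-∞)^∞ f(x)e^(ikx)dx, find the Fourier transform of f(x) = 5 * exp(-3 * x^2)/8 5 * sqrt(3) * sqrt(pi) * exp(-k^2/12)/24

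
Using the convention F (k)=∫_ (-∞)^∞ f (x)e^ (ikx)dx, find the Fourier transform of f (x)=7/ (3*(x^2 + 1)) 7*pi*exp (-Abs (k))/3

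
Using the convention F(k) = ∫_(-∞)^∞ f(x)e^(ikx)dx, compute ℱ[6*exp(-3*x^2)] 2*sqrt(3)*sqrt(pi)*exp(-k^2/12)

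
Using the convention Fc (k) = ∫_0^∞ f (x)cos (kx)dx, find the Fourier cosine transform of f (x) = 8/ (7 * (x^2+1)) 4 * pi * exp (-k)/7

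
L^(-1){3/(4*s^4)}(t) t^3/8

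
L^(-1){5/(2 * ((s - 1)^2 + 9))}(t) 5 * exp(t) * sin(3 * t)/6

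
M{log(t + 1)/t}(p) -pi*csc(pi*p)/(p - 1)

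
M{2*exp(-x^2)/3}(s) gamma(s/2)/3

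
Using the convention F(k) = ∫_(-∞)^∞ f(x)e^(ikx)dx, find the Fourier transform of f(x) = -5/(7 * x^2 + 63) -5 * pi * exp(-3 * Abs(k))/21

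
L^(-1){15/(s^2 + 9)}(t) 5*sin(3*t)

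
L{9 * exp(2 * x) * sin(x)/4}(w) 9/(4 * ((w - 2)^2 + 1))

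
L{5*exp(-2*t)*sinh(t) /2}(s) 5/(2*((s+2) ^2 - 1) ) 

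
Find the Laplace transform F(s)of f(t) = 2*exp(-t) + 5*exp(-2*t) 5/(s + 2) + 2/(s + 1)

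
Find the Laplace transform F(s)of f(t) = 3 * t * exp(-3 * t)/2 3/(2 * (s + 3)^2)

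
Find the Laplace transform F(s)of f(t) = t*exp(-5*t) (s+5)^(-2)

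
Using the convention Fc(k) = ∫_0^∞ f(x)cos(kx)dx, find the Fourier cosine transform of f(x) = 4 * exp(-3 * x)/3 4/(k^2+9)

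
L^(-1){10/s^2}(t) 10 * t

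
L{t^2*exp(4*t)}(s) 2/(s - 4)^3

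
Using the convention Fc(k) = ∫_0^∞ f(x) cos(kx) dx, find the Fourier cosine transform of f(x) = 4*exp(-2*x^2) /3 sqrt(2)*sqrt(pi)*exp(-k^2/8) /3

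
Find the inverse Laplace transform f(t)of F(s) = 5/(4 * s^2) 5 * t/4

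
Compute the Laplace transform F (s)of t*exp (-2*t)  (s+2)^ (-2)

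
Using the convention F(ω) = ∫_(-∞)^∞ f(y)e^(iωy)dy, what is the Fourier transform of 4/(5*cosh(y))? 4*pi/(5*cosh(pi*ω/2))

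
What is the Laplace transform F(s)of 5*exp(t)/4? 5/(4*(s - 1))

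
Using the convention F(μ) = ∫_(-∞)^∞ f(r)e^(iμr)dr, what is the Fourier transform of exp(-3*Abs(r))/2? 3/(μ^2 + 9)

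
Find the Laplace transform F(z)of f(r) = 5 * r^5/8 75/z^6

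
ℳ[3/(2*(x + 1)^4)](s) gamma(s)*gamma(4 - s)/4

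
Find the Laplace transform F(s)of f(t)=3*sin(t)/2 3/(2*(s^2 + 1))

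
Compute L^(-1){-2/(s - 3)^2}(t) -2*t*exp(3*t)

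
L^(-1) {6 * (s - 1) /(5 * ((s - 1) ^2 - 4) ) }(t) 6 * exp(t) * cosh(2 * t) /5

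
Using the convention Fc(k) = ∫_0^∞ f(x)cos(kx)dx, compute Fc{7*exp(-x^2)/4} 7*sqrt(pi)*exp(-k^2/4)/8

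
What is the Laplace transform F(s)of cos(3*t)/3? s/(3*(s^2 + 9))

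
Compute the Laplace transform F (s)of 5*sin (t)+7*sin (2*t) 14/ (s^2+4)+5/ (s^2+1)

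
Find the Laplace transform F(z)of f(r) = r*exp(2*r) (z - 2)^(-2)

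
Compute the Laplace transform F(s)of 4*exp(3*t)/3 4/(3*(s - 3))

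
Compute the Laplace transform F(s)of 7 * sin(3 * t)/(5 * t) 7 * atan(3/s)/5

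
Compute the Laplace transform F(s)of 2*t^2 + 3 3/s + 4/s^3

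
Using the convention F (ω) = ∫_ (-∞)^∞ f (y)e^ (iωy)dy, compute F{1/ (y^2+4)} pi * exp (-2 * Abs (ω))/2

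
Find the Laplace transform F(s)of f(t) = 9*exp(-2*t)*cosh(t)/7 9*(s + 2)/(7*((s + 2)^2 - 1))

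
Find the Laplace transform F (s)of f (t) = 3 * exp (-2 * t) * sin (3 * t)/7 9/ (7 * ( (s + 2)^2 + 9))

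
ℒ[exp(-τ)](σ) 1/(σ + 1)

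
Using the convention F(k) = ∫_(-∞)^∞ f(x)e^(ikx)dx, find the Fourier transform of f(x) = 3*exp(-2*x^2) 3*sqrt(2)*sqrt(pi)*exp(-k^2/8)/2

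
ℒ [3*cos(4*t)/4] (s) 3*s/(4*(s^2 + 16))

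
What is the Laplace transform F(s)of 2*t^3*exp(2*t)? 12/(s - 2)^4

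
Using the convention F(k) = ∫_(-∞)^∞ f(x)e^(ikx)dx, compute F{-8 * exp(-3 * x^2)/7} -8 * sqrt(3) * sqrt(pi) * exp(-k^2/12)/21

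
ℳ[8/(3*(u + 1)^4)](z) 4*gamma(z)*gamma(4 - z)/9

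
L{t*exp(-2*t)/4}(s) 1/(4*(s + 2)^2)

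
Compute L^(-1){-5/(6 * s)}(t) -5/6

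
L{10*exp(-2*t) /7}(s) 10/(7*(s + 2) ) 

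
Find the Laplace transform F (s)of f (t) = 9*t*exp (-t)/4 9/ (4*(s + 1)^2)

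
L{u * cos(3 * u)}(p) (p^2 - 9)/(p^2+9)^2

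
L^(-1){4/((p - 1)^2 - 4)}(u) 2 * exp(u) * sinh(2 * u)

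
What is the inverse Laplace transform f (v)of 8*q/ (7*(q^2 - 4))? 8*cosh (2*v)/7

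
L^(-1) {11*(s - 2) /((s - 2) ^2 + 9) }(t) 11*exp(2*t)*cos(3*t) 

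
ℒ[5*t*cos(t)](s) 5*(s^2 - 1)/(s^2 + 1)^2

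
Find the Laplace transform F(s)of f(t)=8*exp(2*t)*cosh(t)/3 8*(s - 2)/(3*((s - 2)^2 - 1))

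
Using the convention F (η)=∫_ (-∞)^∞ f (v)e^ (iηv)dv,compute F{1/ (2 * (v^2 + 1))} pi * exp (-Abs (η))/2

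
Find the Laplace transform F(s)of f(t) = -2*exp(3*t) -2/(s - 3)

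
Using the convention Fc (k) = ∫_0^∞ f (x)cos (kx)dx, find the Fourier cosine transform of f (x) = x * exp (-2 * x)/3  (4 - k^2)/ (3 * (k^2 + 4)^2)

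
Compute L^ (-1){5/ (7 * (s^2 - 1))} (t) 5 * sinh (t)/7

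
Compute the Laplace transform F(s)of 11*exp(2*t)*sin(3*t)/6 11/(2*((s - 2)^2+9))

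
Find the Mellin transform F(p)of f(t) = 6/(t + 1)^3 3*pi*(p - 2)*(p - 1)/sin(pi*p)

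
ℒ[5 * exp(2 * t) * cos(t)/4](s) 5 * (s - 2)/(4 * ((s - 2)^2 + 1))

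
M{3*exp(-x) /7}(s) 3*gamma(s) /7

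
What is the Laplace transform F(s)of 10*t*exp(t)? 10/(s - 1)^2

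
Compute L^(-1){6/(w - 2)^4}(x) x^3*exp(2*x)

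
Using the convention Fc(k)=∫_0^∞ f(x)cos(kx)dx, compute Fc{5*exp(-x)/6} 5/(6*(k^2+1))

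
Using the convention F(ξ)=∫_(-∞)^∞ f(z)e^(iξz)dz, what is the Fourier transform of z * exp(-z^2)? I * sqrt(pi) * ξ * exp(-ξ^2/4)/2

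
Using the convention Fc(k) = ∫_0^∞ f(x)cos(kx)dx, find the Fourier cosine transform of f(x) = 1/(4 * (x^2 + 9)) pi * exp(-3 * k)/24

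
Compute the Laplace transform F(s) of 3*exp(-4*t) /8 3/(8*(s + 4) ) 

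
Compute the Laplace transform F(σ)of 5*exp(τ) 5/(σ - 1)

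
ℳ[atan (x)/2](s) -pi * sec (pi * s/2)/ (4 * s)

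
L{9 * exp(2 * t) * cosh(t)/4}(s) 9 * (s - 2)/(4 * ((s - 2)^2 - 1))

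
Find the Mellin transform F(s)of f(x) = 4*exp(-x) 4*gamma(s)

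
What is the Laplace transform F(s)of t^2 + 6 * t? 6/s^2 + 2/s^3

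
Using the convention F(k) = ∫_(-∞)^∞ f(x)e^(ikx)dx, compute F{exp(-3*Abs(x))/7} 6/(7*(k^2 + 9))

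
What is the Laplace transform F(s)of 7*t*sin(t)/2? 7*s/(s^2+1)^2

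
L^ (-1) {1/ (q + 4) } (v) exp (-4 * v) 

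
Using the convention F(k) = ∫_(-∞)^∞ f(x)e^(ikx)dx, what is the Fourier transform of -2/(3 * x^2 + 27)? -2 * pi * exp(-3 * Abs(k))/9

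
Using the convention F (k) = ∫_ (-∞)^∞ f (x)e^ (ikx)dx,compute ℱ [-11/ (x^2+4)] -11 * pi * exp (-2 * Abs (k))/2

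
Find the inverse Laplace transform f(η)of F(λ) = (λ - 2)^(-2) η * exp(2 * η)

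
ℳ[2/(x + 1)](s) 2 * pi * csc(pi * s)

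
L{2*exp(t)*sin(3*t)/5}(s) 6/(5*((s - 1)^2 + 9))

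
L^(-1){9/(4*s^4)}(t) 3*t^3/8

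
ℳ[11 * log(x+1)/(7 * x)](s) -11 * pi * csc(pi * s)/(7 * s - 7)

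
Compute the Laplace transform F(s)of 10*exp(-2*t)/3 10/(3*(s + 2))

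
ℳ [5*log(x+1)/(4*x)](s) -5*pi*csc(pi*s)/(4*s - 4)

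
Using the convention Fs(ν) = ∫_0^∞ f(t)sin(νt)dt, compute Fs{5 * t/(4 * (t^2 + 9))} 5 * pi * exp(-3 * ν)/8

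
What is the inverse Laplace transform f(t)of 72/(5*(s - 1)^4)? 12*t^3*exp(t)/5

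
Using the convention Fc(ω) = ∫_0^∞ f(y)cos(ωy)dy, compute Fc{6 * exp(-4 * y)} 24/(ω^2 + 16)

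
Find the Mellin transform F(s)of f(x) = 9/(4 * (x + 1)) 9 * pi * csc(pi * s)/4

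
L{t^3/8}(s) 3/(4 * s^4)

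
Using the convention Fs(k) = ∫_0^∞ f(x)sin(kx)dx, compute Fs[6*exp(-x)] 6*k/(k^2 + 1)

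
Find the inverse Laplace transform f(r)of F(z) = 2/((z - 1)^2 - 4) exp(r) * sinh(2 * r)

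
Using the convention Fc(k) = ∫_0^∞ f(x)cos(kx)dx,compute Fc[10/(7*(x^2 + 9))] 5*pi*exp(-3*k)/21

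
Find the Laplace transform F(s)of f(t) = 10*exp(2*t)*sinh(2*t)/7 20/(7*s*(s - 4))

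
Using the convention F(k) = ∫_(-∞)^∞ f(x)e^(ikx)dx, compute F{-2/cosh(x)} -2*pi/cosh(pi*k/2)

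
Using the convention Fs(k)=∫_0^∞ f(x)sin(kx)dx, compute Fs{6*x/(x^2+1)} 3*pi*exp(-k)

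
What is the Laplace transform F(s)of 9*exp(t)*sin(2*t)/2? 9/((s - 1)^2 + 4)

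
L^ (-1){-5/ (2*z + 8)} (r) -5*exp (-4*r)/2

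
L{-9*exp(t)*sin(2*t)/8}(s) -9/(4*(s - 1)^2 + 16)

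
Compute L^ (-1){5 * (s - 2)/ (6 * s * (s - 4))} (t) 5 * exp (2 * t) * cosh (2 * t)/6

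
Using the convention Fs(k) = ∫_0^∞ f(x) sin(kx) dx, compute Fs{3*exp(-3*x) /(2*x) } 3*atan(k/3) /2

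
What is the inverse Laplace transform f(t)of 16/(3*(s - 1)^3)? 8*t^2*exp(t)/3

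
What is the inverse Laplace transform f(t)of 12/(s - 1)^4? 2 * t^3 * exp(t)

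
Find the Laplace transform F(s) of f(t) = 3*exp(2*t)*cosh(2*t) 3*(s - 2) /(s*(s - 4) ) 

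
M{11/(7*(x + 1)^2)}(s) -11*pi*(s - 1)/(7*sin(pi*s))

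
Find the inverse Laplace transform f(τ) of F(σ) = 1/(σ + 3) exp(-3 * τ) 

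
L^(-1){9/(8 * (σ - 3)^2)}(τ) 9 * τ * exp(3 * τ)/8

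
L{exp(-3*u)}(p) 1/(p + 3)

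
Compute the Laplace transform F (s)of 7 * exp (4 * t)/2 7/ (2 * (s - 4))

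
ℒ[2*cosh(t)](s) 2*s/(s^2 - 1)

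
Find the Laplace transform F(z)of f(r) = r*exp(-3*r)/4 1/(4*(z + 3)^2)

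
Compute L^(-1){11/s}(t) 11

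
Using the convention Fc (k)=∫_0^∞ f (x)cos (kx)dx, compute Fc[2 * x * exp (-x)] 2 * (1 - k^2)/ (k^2 + 1)^2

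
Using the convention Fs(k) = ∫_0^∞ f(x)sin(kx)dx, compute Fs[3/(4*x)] 3*pi/8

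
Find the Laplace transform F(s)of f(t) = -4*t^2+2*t 2/s^2 - 8/s^3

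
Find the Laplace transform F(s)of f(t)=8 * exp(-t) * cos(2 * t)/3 8 * (s + 1)/(3 * ((s + 1)^2 + 4))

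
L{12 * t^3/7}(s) 72/(7 * s^4) 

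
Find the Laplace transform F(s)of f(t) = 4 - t 4/s - 1/s^2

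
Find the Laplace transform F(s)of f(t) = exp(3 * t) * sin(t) 1/((s - 3)^2 + 1)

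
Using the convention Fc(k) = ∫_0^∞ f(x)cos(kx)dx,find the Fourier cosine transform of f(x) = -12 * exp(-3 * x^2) -2 * sqrt(3) * sqrt(pi) * exp(-k^2/12)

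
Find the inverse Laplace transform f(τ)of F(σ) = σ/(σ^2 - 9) cosh(3 * τ)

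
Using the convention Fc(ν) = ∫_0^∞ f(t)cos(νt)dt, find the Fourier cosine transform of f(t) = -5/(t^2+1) -5*pi*exp(-ν)/2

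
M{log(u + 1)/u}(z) -pi * csc(pi * z)/(z - 1)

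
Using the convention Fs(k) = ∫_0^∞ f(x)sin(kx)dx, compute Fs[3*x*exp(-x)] 6*k/(k^2 + 1)^2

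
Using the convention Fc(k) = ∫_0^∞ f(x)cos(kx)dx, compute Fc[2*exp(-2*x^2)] sqrt(2)*sqrt(pi)*exp(-k^2/8)/2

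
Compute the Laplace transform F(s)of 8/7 8/(7*s)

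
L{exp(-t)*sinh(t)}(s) 1/(s*(s + 2))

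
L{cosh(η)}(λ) λ/(λ^2 - 1)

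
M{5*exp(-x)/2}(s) 5*gamma(s)/2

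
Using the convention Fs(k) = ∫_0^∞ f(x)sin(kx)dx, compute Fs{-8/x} -4 * pi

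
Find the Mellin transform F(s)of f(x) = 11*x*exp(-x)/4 11*gamma(s+1)/4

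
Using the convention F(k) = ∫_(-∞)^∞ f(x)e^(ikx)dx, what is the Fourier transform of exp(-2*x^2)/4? sqrt(2)*sqrt(pi)*exp(-k^2/8)/8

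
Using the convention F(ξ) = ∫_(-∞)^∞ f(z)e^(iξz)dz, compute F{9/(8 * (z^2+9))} 3 * pi * exp(-3 * Abs(ξ))/8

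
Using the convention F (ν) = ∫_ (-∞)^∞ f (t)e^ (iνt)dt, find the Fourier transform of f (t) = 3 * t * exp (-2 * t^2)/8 3 * sqrt (2) * I * sqrt (pi) * ν * exp (-ν^2/8)/64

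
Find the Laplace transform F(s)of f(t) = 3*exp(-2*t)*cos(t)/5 3*(s + 2)/(5*((s + 2)^2 + 1))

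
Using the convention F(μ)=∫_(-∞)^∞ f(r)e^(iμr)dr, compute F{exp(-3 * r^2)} sqrt(3) * sqrt(pi) * exp(-μ^2/12)/3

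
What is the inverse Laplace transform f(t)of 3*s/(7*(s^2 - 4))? 3*cosh(2*t)/7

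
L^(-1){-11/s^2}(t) -11*t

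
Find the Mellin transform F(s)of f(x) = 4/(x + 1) 4*pi*csc(pi*s)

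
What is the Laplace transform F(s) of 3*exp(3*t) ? 3/(s - 3) 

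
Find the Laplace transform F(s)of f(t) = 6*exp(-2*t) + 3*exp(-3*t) 6/(s + 2) + 3/(s + 3)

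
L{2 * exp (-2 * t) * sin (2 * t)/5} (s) 4/ (5 * ( (s + 2)^2 + 4))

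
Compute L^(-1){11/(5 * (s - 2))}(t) 11 * exp(2 * t)/5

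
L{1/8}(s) 1/(8*s)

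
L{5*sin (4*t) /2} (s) 10/ (s^2 + 16) 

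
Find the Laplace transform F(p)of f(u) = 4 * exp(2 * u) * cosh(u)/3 4 * (p - 2)/(3 * ((p - 2)^2-1))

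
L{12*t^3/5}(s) 72/(5*s^4)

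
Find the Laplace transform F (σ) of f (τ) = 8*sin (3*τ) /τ 8*atan (3/σ) 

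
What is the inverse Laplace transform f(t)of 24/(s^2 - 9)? 8 * sinh(3 * t)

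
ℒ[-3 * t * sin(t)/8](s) -3 * s/(4 * (s^2 + 1)^2)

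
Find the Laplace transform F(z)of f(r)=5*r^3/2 15/z^4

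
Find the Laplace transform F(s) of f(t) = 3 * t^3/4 9/(2 * s^4) 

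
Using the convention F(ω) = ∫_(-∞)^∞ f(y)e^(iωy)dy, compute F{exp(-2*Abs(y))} 4/(ω^2 + 4)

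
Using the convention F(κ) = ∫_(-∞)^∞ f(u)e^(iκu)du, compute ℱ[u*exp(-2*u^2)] sqrt(2)*I*sqrt(pi)*κ*exp(-κ^2/8)/8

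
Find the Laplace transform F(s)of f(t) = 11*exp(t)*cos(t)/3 11*(s - 1)/(3*((s - 1)^2 + 1))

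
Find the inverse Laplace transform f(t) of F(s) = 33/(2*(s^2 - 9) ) 11*sinh(3*t) /2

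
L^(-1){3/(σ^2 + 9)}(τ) sin(3*τ)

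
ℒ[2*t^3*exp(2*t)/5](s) 12/(5*(s - 2)^4)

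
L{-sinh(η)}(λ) -1/(λ^2 - 1)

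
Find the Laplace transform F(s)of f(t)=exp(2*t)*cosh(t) (s - 2)/((s - 2)^2-1)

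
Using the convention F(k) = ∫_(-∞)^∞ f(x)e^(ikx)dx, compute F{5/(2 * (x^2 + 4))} 5 * pi * exp(-2 * Abs(k))/4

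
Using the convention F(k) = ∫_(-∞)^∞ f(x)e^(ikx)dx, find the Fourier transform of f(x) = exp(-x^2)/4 sqrt(pi) * exp(-k^2/4)/4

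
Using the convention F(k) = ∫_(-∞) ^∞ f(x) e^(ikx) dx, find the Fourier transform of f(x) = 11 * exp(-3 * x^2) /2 11 * sqrt(3) * sqrt(pi) * exp(-k^2/12) /6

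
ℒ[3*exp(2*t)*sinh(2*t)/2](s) 3/(s*(s - 4))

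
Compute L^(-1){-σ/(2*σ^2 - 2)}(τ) -cosh(τ)/2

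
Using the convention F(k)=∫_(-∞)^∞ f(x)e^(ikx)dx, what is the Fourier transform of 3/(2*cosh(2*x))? 3*pi/(4*cosh(pi*k/4))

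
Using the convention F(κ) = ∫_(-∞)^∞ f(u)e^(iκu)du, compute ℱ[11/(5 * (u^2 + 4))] 11 * pi * exp(-2 * Abs(κ))/10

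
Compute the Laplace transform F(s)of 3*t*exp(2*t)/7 3/(7*(s - 2)^2)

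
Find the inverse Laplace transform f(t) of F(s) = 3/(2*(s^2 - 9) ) sinh(3*t) /2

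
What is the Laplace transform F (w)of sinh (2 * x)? 2/ (w^2 - 4)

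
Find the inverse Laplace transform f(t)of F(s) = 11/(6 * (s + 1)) 11 * exp(-t)/6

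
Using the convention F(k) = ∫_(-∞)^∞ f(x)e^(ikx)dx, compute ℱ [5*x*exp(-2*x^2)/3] 5*sqrt(2)*I*sqrt(pi)*k*exp(-k^2/8)/24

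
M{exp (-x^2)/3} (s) gamma (s/2)/6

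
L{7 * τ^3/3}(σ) 14/σ^4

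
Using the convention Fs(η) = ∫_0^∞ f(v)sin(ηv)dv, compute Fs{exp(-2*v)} η/(η^2 + 4)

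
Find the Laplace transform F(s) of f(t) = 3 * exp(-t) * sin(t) 3/((s + 1) ^2 + 1) 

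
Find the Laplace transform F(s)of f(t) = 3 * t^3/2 9/s^4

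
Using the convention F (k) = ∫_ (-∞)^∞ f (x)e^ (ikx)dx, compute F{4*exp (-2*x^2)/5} 2*sqrt (2)*sqrt (pi)*exp (-k^2/8)/5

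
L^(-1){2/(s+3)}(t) 2*exp(-3*t)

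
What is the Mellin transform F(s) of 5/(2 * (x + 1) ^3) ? 5 * pi * (s - 2) * (s - 1) /(4 * sin(pi * s) ) 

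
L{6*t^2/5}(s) 12/(5*s^3)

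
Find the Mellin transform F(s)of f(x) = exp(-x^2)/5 gamma(s/2)/10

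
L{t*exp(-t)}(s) (s+1)^(-2)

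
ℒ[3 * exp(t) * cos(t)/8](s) 3 * (s - 1)/(8 * ((s - 1)^2 + 1))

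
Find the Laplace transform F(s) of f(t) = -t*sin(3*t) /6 -s/(s^2 + 9) ^2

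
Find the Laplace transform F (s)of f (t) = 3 3/s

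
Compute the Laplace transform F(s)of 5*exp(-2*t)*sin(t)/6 5/(6*((s + 2)^2 + 1))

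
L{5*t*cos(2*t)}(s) 5*(s^2-4)/(s^2 + 4)^2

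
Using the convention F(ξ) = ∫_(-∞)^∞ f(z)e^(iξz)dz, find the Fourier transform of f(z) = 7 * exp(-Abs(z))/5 14/(5 * (ξ^2 + 1))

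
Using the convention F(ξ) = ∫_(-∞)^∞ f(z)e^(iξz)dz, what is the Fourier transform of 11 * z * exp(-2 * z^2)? 11 * sqrt(2) * I * sqrt(pi) * ξ * exp(-ξ^2/8)/8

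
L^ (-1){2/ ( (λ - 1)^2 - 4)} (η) exp (η)*sinh (2*η)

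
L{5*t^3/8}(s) 15/(4*s^4)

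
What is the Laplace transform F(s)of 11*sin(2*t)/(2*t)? 11*atan(2/s)/2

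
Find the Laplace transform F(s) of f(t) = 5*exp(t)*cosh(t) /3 5*(s - 1) /(3*s*(s - 2) ) 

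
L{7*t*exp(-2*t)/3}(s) 7/(3*(s + 2)^2)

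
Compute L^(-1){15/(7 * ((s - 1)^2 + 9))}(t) 5 * exp(t) * sin(3 * t)/7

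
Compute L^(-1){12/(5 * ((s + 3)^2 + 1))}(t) 12 * exp(-3 * t) * sin(t)/5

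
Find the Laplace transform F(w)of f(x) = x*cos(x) (w^2 - 1)/(w^2+1)^2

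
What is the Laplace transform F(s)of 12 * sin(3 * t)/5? 36/(5 * (s^2 + 9))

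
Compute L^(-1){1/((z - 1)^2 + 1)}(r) exp(r)*sin(r)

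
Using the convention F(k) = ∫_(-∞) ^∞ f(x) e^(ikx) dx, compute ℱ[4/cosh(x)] 4*pi/cosh(pi*k/2) 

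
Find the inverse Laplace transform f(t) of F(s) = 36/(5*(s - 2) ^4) 6*t^3*exp(2*t) /5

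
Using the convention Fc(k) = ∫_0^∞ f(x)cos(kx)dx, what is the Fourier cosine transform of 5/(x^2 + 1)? 5 * pi * exp(-k)/2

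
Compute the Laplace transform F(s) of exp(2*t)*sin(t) 1/((s - 2) ^2 + 1) 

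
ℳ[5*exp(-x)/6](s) 5*gamma(s)/6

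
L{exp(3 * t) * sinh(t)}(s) 1/((s - 3)^2 - 1)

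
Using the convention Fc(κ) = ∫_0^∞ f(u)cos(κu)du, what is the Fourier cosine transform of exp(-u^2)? sqrt(pi)*exp(-κ^2/4)/2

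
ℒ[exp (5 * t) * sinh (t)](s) 1/ ( (s - 5)^2 - 1)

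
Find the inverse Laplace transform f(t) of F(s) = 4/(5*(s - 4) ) 4*exp(4*t) /5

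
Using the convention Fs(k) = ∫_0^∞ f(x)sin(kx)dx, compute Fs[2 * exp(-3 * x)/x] 2 * atan(k/3)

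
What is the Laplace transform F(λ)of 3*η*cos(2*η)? 3*(λ^2 - 4)/(λ^2 + 4)^2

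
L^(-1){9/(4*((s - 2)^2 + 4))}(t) 9*exp(2*t)*sin(2*t)/8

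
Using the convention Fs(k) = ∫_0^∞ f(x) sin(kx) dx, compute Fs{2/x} pi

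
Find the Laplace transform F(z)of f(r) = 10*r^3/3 20/z^4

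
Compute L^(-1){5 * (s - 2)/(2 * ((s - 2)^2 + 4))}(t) 5 * exp(2 * t) * cos(2 * t)/2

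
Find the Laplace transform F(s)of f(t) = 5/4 5/(4 * s)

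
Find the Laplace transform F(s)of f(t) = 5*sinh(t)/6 5/(6*(s^2 - 1))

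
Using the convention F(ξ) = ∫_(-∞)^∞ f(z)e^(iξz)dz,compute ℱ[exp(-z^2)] sqrt(pi)*exp(-ξ^2/4)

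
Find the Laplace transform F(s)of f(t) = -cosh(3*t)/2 -s/(2*s^2 - 18)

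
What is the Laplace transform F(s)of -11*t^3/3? -22/s^4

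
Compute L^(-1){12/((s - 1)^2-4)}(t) 6*exp(t)*sinh(2*t)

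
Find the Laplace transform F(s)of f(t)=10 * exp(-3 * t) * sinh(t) 10/((s + 3)^2-1)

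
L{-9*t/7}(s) -9/(7*s^2)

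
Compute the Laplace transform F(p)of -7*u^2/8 -7/(4*p^3)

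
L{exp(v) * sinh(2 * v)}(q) 2/((q - 1)^2 - 4)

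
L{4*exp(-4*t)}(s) 4/(s + 4)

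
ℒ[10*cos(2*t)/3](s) 10*s/(3*(s^2 + 4))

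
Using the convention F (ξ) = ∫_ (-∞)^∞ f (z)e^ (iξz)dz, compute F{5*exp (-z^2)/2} 5*sqrt (pi)*exp (-ξ^2/4)/2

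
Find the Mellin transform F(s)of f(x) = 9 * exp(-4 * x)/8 9 * gamma(s)/(8 * 2^(2 * s))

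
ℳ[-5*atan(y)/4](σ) 5*pi*sec(pi*σ/2)/(8*σ)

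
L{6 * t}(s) 6/s^2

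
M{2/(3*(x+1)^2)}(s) -2*pi*(s - 1)/(3*sin(pi*s))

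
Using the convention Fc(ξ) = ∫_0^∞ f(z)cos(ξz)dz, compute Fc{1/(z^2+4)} pi * exp(-2 * ξ)/4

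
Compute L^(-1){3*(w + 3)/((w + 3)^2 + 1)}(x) 3*exp(-3*x)*cos(x)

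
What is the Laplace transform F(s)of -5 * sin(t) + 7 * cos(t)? 7 * s/(s^2 + 1) - 5/(s^2 + 1)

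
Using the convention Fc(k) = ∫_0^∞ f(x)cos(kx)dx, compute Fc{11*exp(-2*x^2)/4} 11*sqrt(2)*sqrt(pi)*exp(-k^2/8)/16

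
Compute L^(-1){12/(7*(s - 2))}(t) 12*exp(2*t)/7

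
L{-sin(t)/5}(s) -1/(5*s^2 + 5)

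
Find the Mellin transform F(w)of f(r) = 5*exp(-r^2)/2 5*gamma(w/2)/4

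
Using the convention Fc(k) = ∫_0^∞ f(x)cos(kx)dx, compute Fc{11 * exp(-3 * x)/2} 33/(2 * (k^2 + 9))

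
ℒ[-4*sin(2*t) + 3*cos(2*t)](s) 3*s/(s^2 + 4) - 8/(s^2 + 4)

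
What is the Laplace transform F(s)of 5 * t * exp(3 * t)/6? 5/(6 * (s - 3)^2)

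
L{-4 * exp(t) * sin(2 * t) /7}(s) -8/(7 * (s - 1) ^2 + 28) 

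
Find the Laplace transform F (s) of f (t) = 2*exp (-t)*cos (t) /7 2*(s + 1) / (7*( (s + 1) ^2 + 1) ) 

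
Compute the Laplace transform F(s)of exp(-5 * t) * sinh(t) 1/((s+5)^2 - 1)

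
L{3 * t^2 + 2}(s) 6/s^3 + 2/s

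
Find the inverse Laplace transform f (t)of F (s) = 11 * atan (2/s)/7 11 * sin (2 * t)/ (7 * t)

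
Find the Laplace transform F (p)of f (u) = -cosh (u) -p/ (p^2-1)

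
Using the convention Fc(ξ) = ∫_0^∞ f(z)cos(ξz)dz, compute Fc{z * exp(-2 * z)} (4 - ξ^2)/(ξ^2 + 4)^2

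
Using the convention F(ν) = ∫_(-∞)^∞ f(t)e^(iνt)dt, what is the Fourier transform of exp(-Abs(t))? 2/(ν^2 + 1)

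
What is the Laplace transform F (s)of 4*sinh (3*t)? 12/ (s^2 - 9)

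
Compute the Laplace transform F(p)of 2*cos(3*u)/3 2*p/(3*(p^2 + 9))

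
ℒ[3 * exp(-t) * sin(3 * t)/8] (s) 9/(8 * ((s + 1)^2 + 9))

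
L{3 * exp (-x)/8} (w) 3/ (8 * (w + 1))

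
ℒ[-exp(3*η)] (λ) -1/(λ - 3)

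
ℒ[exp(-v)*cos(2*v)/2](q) (q+1)/(2*((q+1)^2+4))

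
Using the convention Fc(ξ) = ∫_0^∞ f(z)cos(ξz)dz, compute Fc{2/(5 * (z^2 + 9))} pi * exp(-3 * ξ)/15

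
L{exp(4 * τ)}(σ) 1/(σ - 4)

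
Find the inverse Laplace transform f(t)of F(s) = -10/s -10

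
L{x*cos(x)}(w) (w^2 - 1)/(w^2 + 1)^2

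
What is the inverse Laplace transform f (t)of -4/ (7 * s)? -4/7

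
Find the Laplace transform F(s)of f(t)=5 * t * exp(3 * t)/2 5/(2 * (s - 3)^2)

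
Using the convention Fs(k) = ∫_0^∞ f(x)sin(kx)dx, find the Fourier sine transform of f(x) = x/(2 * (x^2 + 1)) pi * exp(-k)/4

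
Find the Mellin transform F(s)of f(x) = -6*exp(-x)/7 -6*gamma(s)/7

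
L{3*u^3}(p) 18/p^4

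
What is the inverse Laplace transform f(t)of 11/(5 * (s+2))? 11 * exp(-2 * t)/5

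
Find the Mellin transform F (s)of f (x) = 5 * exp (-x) 5 * gamma (s)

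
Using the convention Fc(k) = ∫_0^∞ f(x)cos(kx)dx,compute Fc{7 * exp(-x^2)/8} 7 * sqrt(pi) * exp(-k^2/4)/16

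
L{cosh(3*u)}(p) p/(p^2-9)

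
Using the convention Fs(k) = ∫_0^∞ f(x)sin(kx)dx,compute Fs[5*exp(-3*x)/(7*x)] 5*atan(k/3)/7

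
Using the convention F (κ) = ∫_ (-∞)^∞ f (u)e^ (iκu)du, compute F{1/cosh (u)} pi/cosh (pi * κ/2)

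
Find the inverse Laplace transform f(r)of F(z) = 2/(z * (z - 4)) exp(2 * r) * sinh(2 * r)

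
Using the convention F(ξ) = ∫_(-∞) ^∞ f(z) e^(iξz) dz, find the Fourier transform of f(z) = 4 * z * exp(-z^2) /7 2 * I * sqrt(pi) * ξ * exp(-ξ^2/4) /7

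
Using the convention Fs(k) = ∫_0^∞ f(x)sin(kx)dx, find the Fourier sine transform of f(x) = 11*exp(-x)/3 11*k/(3*(k^2+1))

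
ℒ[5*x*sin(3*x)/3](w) 10*w/(w^2 + 9)^2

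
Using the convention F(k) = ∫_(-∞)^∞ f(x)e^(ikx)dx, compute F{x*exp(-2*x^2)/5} sqrt(2)*I*sqrt(pi)*k*exp(-k^2/8)/40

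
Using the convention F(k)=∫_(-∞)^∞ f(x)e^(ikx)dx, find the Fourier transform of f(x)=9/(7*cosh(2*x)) 9*pi/(14*cosh(pi*k/4))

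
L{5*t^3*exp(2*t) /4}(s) 15/(2*(s - 2) ^4) 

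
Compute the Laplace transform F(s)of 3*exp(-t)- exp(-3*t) 3/(s + 1) - 1/(s + 3)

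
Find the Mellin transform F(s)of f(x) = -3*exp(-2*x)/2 -3*gamma(s)/(2*2^s)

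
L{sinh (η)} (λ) 1/ (λ^2 - 1)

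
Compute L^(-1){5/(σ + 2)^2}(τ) 5 * τ * exp(-2 * τ)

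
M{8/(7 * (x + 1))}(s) 8 * pi * csc(pi * s)/7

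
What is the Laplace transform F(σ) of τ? σ^(-2) 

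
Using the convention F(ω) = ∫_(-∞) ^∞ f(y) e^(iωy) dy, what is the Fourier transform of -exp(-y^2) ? -sqrt(pi)*exp(-ω^2/4) 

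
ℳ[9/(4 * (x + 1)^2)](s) -9 * pi * (s - 1)/(4 * sin(pi * s))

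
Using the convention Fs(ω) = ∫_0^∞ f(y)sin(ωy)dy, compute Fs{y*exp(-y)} 2*ω/(ω^2 + 1)^2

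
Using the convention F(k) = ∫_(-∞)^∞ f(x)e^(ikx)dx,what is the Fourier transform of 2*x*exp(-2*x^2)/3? sqrt(2)*I*sqrt(pi)*k*exp(-k^2/8)/12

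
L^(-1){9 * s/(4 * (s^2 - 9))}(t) 9 * cosh(3 * t)/4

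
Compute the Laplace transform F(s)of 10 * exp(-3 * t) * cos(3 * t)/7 10 * (s + 3)/(7 * ((s + 3)^2 + 9))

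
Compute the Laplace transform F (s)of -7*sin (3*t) -21/ (s^2 + 9)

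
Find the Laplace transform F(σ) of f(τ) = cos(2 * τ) σ/(σ^2 + 4) 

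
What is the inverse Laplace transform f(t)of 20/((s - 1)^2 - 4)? 10 * exp(t) * sinh(2 * t)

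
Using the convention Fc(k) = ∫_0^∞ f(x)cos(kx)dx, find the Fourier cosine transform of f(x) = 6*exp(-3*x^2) sqrt(3)*sqrt(pi)*exp(-k^2/12)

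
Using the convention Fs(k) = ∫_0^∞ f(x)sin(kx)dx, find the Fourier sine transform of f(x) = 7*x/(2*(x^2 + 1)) 7*pi*exp(-k)/4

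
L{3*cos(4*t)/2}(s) 3*s/(2*(s^2+16))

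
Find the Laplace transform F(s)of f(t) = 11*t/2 11/(2*s^2)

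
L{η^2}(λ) 2/λ^3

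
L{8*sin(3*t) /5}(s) 24/(5*(s^2 + 9) ) 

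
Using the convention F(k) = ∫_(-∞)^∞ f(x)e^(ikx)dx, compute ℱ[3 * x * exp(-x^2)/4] 3 * I * sqrt(pi) * k * exp(-k^2/4)/8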